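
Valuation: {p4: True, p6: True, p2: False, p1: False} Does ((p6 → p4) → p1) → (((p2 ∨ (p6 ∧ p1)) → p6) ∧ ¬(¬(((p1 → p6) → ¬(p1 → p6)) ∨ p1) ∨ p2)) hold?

Substituting p4=True, p6=True, p2=False, p1=False:
p6 → p4 = True → True = True
(p6 → p4) → p1 = True → False = False
p6 ∧ p1 = True ∧ False = False
p2 ∨ (p6 ∧ p1) = False ∨ False = False
(p2 ∨ (p6 ∧ p1)) → p6 = False → True = True
p1 → p6 = False → True = True
p1 → p6 = False → True = True
¬(p1 → p6) = ¬True = False
(p1 → p6) → ¬(p1 → p6) = True → False = False
((p1 → p6) → ¬(p1 → p6)) ∨ p1 = False ∨ False = False
¬(((p1 → p6) → ¬(p1 → p6)) ∨ p1) = ¬False = True
¬(((p1 → p6) → ¬(p1 → p6)) ∨ p1) ∨ p2 = True ∨ False = True
¬(¬(((p1 → p6) → ¬(p1 → p6)) ∨ p1) ∨ p2) = ¬True = False
((p2 ∨ (p6 ∧ p1)) → p6) ∧ ¬(¬(((p1 → p6) → ¬(p1 → p6)) ∨ p1) ∨ p2) = True ∧ False = False
((p6 → p4) → p1) → (((p2 ∨ (p6 ∧ p1)) → p6) ∧ ¬(¬(((p1 → p6) → ¬(p1 → p6)) ∨ p1) ∨ p2)) = False → False = True

True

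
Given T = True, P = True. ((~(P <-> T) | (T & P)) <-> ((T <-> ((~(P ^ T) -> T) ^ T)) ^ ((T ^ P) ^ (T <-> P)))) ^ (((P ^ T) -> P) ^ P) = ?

Substituting T=True, P=True:
P <-> T = True <-> True = True
~(P <-> T) = ~True = False
T & P = True & True = True
~(P <-> T) | (T & P) = False | True = True
P ^ T = True ^ True = False
~(P ^ T) = ~False = True
~(P ^ T) -> T = True -> True = True
(~(P ^ T) -> T) ^ T = True ^ True = False
T <-> ((~(P ^ T) -> T) ^ T) = True <-> False = False
T ^ P = True ^ True = False
T <-> P = True <-> True = True
(T ^ P) ^ (T <-> P) = False ^ True = True
(T <-> ((~(P ^ T) -> T) ^ T)) ^ ((T ^ P) ^ (T <-> P)) = False ^ True = True
(~(P <-> T) | (T & P)) <-> ((T <-> ((~(P ^ T) -> T) ^ T)) ^ ((T ^ P) ^ (T <-> P))) = True <-> True = True
P ^ T = True ^ True = False
(P ^ T) -> P = False -> True = True
((P ^ T) -> P) ^ P = True ^ True = False
((~(P <-> T) | (T & P)) <-> ((T <-> ((~(P ^ T) -> T) ^ T)) ^ ((T ^ P) ^ (T <-> P)))) ^ (((P ^ T) -> P) ^ P) = True ^ False = True

True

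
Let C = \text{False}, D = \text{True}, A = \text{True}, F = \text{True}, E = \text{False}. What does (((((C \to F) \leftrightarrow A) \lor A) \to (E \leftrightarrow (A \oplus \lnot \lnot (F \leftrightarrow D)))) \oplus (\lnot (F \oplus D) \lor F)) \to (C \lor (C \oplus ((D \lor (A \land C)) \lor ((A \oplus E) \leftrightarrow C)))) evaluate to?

C \to F = \text{False} \to \text{True} = \text{True}
(C \to F) \leftrightarrow A = \text{True} \leftrightarrow \text{True} = \text{True}
((C \to F) \leftrightarrow A) \lor A = \text{True} \lor \text{True} = \text{True}
F \leftrightarrow D = \text{True} \leftrightarrow \text{True} = \text{True}
\lnot (F \leftrightarrow D) = \lnot \text{True} = \text{False}
\lnot \lnot (F \leftrightarrow D) = \lnot \text{False} = \text{True}
A \oplus \lnot \lnot (F \leftrightarrow D) = \text{True} \oplus \text{True} = \text{False}
E \leftrightarrow (A \oplus \lnot \lnot (F \leftrightarrow D)) = \text{False} \leftrightarrow \text{False} = \text{True}
(((C \to F) \leftrightarrow A) \lor A) \to (E \leftrightarrow (A \oplus \lnot \lnot (F \leftrightarrow D))) = \text{True} \to \text{True} = \text{True}
F \oplus D = \text{True} \oplus \text{True} = \text{False}
\lnot (F \oplus D) = \lnot \text{False} = \text{True}
\lnot (F \oplus D) \lor F = \text{True} \lor \text{True} = \text{True}
((((C \to F) \leftrightarrow A) \lor A) \to (E \leftrightarrow (A \oplus \lnot \lnot (F \leftrightarrow D)))) \oplus (\lnot (F \oplus D) \lor F) = \text{True} \oplus \text{True} = \text{False}
A \land C = \text{True} \land \text{False} = \text{False}
D \lor (A \land C) = \text{True} \lor \text{False} = \text{True}
A \oplus E = \text{True} \oplus \text{False} = \text{True}
(A \oplus E) \leftrightarrow C = \text{True} \leftrightarrow \text{False} = \text{False}
(D \lor (A \land C)) \lor ((A \oplus E) \leftrightarrow C) = \text{True} \lor \text{False} = \text{True}
C \oplus ((D \lor (A \land C)) \lor ((A \oplus E) \leftrightarrow C)) = \text{False} \oplus \text{True} = \text{True}
C \lor (C \oplus ((D \lor (A \land C)) \lor ((A \oplus E) \leftrightarrow C))) = \text{False} \lor \text{True} = \text{True}
(((((C \to F) \leftrightarrow A) \lor A) \to (E \leftrightarrow (A \oplus \lnot \lnot (F \leftrightarrow D)))) \oplus (\lnot (F \oplus D) \lor F)) \to (C \lor (C \oplus ((D \lor (A \land C)) \lor ((A \oplus E) \leftrightarrow C)))) = \text{False} \to \text{True} = \text{True}

\text{True}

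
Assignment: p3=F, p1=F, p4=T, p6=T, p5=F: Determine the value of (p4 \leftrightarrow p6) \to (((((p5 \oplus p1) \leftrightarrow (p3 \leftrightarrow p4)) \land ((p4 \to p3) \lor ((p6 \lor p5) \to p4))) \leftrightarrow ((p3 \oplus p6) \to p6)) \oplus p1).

p4 \leftrightarrow p6 = T \leftrightarrow T = T
p5 \oplus p1 = F \oplus F = F
p3 \leftrightarrow p4 = F \leftrightarrow T = F
(p5 \oplus p1) \leftrightarrow (p3 \leftrightarrow p4) = F \leftrightarrow F = T
p4 \to p3 = T \to F = F
p6 \lor p5 = T \lor F = T
(p6 \lor p5) \to p4 = T \to T = T
(p4 \to p3) \lor ((p6 \lor p5) \to p4) = F \lor T = T
((p5 \oplus p1) \leftrightarrow (p3 \leftrightarrow p4)) \land ((p4 \to p3) \lor ((p6 \lor p5) \to p4)) = T \land T = T
p3 \oplus p6 = F \oplus T = T
(p3 \oplus p6) \to p6 = T \to T = T
(((p5 \oplus p1) \leftrightarrow (p3 \leftrightarrow p4)) \land ((p4 \to p3) \lor ((p6 \lor p5) \to p4))) \leftrightarrow ((p3 \oplus p6) \to p6) = T \leftrightarrow T = T
((((p5 \oplus p1) \leftrightarrow (p3 \leftrightarrow p4)) \land ((p4 \to p3) \lor ((p6 \lor p5) \to p4))) \leftrightarrow ((p3 \oplus p6) \to p6)) \oplus p1 = T \oplus F = T
(p4 \leftrightarrow p6) \to (((((p5 \oplus p1) \leftrightarrow (p3 \leftrightarrow p4)) \land ((p4 \to p3) \lor ((p6 \lor p5) \to p4))) \leftrightarrow ((p3 \oplus p6) \to p6)) \oplus p1) = T \to T = T

T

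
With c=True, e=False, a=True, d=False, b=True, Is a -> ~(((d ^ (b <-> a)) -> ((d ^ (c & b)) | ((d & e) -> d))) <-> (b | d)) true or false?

b <-> a = True <-> True = True
d ^ (b <-> a) = False ^ True = True
c & b = True & True = True
d ^ (c & b) = False ^ True = True
d & e = False & False = False
(d & e) -> d = False -> False = True
(d ^ (c & b)) | ((d & e) -> d) = True | True = True
(d ^ (b <-> a)) -> ((d ^ (c & b)) | ((d & e) -> d)) = True -> True = True
b | d = True | False = True
((d ^ (b <-> a)) -> ((d ^ (c & b)) | ((d & e) -> d))) <-> (b | d) = True <-> True = True
~(((d ^ (b <-> a)) -> ((d ^ (c & b)) | ((d & e) -> d))) <-> (b | d)) = ~True = False
a -> ~(((d ^ (b <-> a)) -> ((d ^ (c & b)) | ((d & e) -> d))) <-> (b | d)) = True -> False = False

False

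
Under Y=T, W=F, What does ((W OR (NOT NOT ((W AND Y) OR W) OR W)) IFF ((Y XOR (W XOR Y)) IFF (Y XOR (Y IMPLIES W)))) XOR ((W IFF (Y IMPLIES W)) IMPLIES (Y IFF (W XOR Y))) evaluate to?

Substituting Y=T, W=F:
W AND Y = F AND T = F
(W AND Y) OR W = F OR F = F
NOT ((W AND Y) OR W) = NOT F = T
NOT NOT ((W AND Y) OR W) = NOT T = F
NOT NOT ((W AND Y) OR W) OR W = F OR F = F
W OR (NOT NOT ((W AND Y) OR W) OR W) = F OR F = F
W XOR Y = F XOR T = T
Y XOR (W XOR Y) = T XOR T = F
Y IMPLIES W = T IMPLIES F = F
Y XOR (Y IMPLIES W) = T XOR F = T
(Y XOR (W XOR Y)) IFF (Y XOR (Y IMPLIES W)) = F IFF T = F
(W OR (NOT NOT ((W AND Y) OR W) OR W)) IFF ((Y XOR (W XOR Y)) IFF (Y XOR (Y IMPLIES W))) = F IFF F = T
Y IMPLIES W = T IMPLIES F = F
W IFF (Y IMPLIES W) = F IFF F = T
W XOR Y = F XOR T = T
Y IFF (W XOR Y) = T IFF T = T
(W IFF (Y IMPLIES W)) IMPLIES (Y IFF (W XOR Y)) = T IMPLIES T = T
((W OR (NOT NOT ((W AND Y) OR W) OR W)) IFF ((Y XOR (W XOR Y)) IFF (Y XOR (Y IMPLIES W)))) XOR ((W IFF (Y IMPLIES W)) IMPLIES (Y IFF (W XOR Y))) = T XOR T = F

F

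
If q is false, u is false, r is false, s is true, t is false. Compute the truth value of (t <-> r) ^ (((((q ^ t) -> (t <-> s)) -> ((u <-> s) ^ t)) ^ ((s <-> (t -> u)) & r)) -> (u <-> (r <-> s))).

Substituting q=F, u=F, r=F, s=T, t=F:
t <-> r = F <-> F = T
q ^ t = F ^ F = F
t <-> s = F <-> T = F
(q ^ t) -> (t <-> s) = F -> F = T
u <-> s = F <-> T = F
(u <-> s) ^ t = F ^ F = F
((q ^ t) -> (t <-> s)) -> ((u <-> s) ^ t) = T -> F = F
t -> u = F -> F = T
s <-> (t -> u) = T <-> T = T
(s <-> (t -> u)) & r = T & F = F
(((q ^ t) -> (t <-> s)) -> ((u <-> s) ^ t)) ^ ((s <-> (t -> u)) & r) = F ^ F = F
r <-> s = F <-> T = F
u <-> (r <-> s) = F <-> F = T
((((q ^ t) -> (t <-> s)) -> ((u <-> s) ^ t)) ^ ((s <-> (t -> u)) & r)) -> (u <-> (r <-> s)) = F -> T = T
(t <-> r) ^ (((((q ^ t) -> (t <-> s)) -> ((u <-> s) ^ t)) ^ ((s <-> (t -> u)) & r)) -> (u <-> (r <-> s))) = T ^ T = F

F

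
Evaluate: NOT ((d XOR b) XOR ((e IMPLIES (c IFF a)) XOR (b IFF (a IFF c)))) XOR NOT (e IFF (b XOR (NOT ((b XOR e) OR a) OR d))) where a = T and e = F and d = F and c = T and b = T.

T

d XOR b = F XOR T = T
c IFF a = T IFF T = T
e IMPLIES (c IFF a) = F IMPLIES T = T
a IFF c = T IFF T = T
b IFF (a IFF c) = T IFF T = T
(e IMPLIES (c IFF a)) XOR (b IFF (a IFF c)) = T XOR T = F
(d XOR b) XOR ((e IMPLIES (c IFF a)) XOR (b IFF (a IFF c))) = T XOR F = T
NOT ((d XOR b) XOR ((e IMPLIES (c IFF a)) XOR (b IFF (a IFF c)))) = NOT T = F
b XOR e = T XOR F = T
(b XOR e) OR a = T OR T = T
NOT ((b XOR e) OR a) = NOT T = F
NOT ((b XOR e) OR a) OR d = F OR F = F
b XOR (NOT ((b XOR e) OR a) OR d) = T XOR F = T
e IFF (b XOR (NOT ((b XOR e) OR a) OR d)) = F IFF T = F
NOT (e IFF (b XOR (NOT ((b XOR e) OR a) OR d))) = NOT F = T
NOT ((d XOR b) XOR ((e IMPLIES (c IFF a)) XOR (b IFF (a IFF c)))) XOR NOT (e IFF (b XOR (NOT ((b XOR e) OR a) OR d))) = F XOR T = T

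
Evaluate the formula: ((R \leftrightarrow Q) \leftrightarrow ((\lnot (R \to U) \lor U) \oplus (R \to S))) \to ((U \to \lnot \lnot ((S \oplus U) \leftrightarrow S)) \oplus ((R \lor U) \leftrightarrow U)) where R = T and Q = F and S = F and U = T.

R \leftrightarrow Q = T \leftrightarrow F = F
R \to U = T \to T = T
\lnot (R \to U) = \lnot T = F
\lnot (R \to U) \lor U = F \lor T = T
R \to S = T \to F = F
(\lnot (R \to U) \lor U) \oplus (R \to S) = T \oplus F = T
(R \leftrightarrow Q) \leftrightarrow ((\lnot (R \to U) \lor U) \oplus (R \to S)) = F \leftrightarrow T = F
S \oplus U = F \oplus T = T
(S \oplus U) \leftrightarrow S = T \leftrightarrow F = F
\lnot ((S \oplus U) \leftrightarrow S) = \lnot F = T
\lnot \lnot ((S \oplus U) \leftrightarrow S) = \lnot T = F
U \to \lnot \lnot ((S \oplus U) \leftrightarrow S) = T \to F = F
R \lor U = T \lor T = T
(R \lor U) \leftrightarrow U = T \leftrightarrow T = T
(U \to \lnot \lnot ((S \oplus U) \leftrightarrow S)) \oplus ((R \lor U) \leftrightarrow U) = F \oplus T = T
((R \leftrightarrow Q) \leftrightarrow ((\lnot (R \to U) \lor U) \oplus (R \to S))) \to ((U \to \lnot \lnot ((S \oplus U) \leftrightarrow S)) \oplus ((R \lor U) \leftrightarrow U)) = F \to T = T

T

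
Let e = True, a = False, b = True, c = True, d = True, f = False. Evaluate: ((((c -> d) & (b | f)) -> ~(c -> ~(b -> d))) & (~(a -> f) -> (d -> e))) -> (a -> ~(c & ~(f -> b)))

Substituting e=True, a=False, b=True, c=True, d=True, f=False:
c -> d = True -> True = True
b | f = True | False = True
(c -> d) & (b | f) = True & True = True
b -> d = True -> True = True
~(b -> d) = ~True = False
c -> ~(b -> d) = True -> False = False
~(c -> ~(b -> d)) = ~False = True
((c -> d) & (b | f)) -> ~(c -> ~(b -> d)) = True -> True = True
a -> f = False -> False = True
~(a -> f) = ~True = False
d -> e = True -> True = True
~(a -> f) -> (d -> e) = False -> True = True
(((c -> d) & (b | f)) -> ~(c -> ~(b -> d))) & (~(a -> f) -> (d -> e)) = True & True = True
f -> b = False -> True = True
~(f -> b) = ~True = False
c & ~(f -> b) = True & False = False
~(c & ~(f -> b)) = ~False = True
a -> ~(c & ~(f -> b)) = False -> True = True
((((c -> d) & (b | f)) -> ~(c -> ~(b -> d))) & (~(a -> f) -> (d -> e))) -> (a -> ~(c & ~(f -> b))) = True -> True = True

True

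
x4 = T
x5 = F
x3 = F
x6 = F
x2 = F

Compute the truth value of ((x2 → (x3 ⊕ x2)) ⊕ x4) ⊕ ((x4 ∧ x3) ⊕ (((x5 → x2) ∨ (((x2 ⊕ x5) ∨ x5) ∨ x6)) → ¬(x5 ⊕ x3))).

T

Substituting x4=T, x5=F, x3=F, x6=F, x2=F:
x3 ⊕ x2 = F ⊕ F = F
x2 → (x3 ⊕ x2) = F → F = T
(x2 → (x3 ⊕ x2)) ⊕ x4 = T ⊕ T = F
x4 ∧ x3 = T ∧ F = F
x5 → x2 = F → F = T
x2 ⊕ x5 = F ⊕ F = F
(x2 ⊕ x5) ∨ x5 = F ∨ F = F
((x2 ⊕ x5) ∨ x5) ∨ x6 = F ∨ F = F
(x5 → x2) ∨ (((x2 ⊕ x5) ∨ x5) ∨ x6) = T ∨ F = T
x5 ⊕ x3 = F ⊕ F = F
¬(x5 ⊕ x3) = ¬F = T
((x5 → x2) ∨ (((x2 ⊕ x5) ∨ x5) ∨ x6)) → ¬(x5 ⊕ x3) = T → T = T
(x4 ∧ x3) ⊕ (((x5 → x2) ∨ (((x2 ⊕ x5) ∨ x5) ∨ x6)) → ¬(x5 ⊕ x3)) = F ⊕ T = T
((x2 → (x3 ⊕ x2)) ⊕ x4) ⊕ ((x4 ∧ x3) ⊕ (((x5 → x2) ∨ (((x2 ⊕ x5) ∨ x5) ∨ x6)) → ¬(x5 ⊕ x3))) = F ⊕ T = T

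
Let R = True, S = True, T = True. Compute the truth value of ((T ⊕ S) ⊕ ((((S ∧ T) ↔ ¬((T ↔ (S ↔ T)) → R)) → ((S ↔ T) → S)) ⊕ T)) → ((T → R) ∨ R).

T ⊕ S = True ⊕ True = False
S ∧ T = True ∧ True = True
S ↔ T = True ↔ True = True
T ↔ (S ↔ T) = True ↔ True = True
(T ↔ (S ↔ T)) → R = True → True = True
¬((T ↔ (S ↔ T)) → R) = ¬True = False
(S ∧ T) ↔ ¬((T ↔ (S ↔ T)) → R) = True ↔ False = False
S ↔ T = True ↔ True = True
(S ↔ T) → S = True → True = True
((S ∧ T) ↔ ¬((T ↔ (S ↔ T)) → R)) → ((S ↔ T) → S) = False → True = True
(((S ∧ T) ↔ ¬((T ↔ (S ↔ T)) → R)) → ((S ↔ T) → S)) ⊕ T = True ⊕ True = False
(T ⊕ S) ⊕ ((((S ∧ T) ↔ ¬((T ↔ (S ↔ T)) → R)) → ((S ↔ T) → S)) ⊕ T) = False ⊕ False = False
T → R = True → True = True
(T → R) ∨ R = True ∨ True = True
((T ⊕ S) ⊕ ((((S ∧ T) ↔ ¬((T ↔ (S ↔ T)) → R)) → ((S ↔ T) → S)) ⊕ T)) → ((T → R) ∨ R) = False → True = True

True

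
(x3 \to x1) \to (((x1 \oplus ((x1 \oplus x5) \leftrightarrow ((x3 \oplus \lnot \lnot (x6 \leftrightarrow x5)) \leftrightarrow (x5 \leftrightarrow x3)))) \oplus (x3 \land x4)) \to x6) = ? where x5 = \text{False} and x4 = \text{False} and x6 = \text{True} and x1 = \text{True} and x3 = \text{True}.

x3 \to x1 = \text{True} \to \text{True} = \text{True}
x1 \oplus x5 = \text{True} \oplus \text{False} = \text{True}
x6 \leftrightarrow x5 = \text{True} \leftrightarrow \text{False} = \text{False}
\lnot (x6 \leftrightarrow x5) = \lnot \text{False} = \text{True}
\lnot \lnot (x6 \leftrightarrow x5) = \lnot \text{True} = \text{False}
x3 \oplus \lnot \lnot (x6 \leftrightarrow x5) = \text{True} \oplus \text{False} = \text{True}
x5 \leftrightarrow x3 = \text{False} \leftrightarrow \text{True} = \text{False}
(x3 \oplus \lnot \lnot (x6 \leftrightarrow x5)) \leftrightarrow (x5 \leftrightarrow x3) = \text{True} \leftrightarrow \text{False} = \text{False}
(x1 \oplus x5) \leftrightarrow ((x3 \oplus \lnot \lnot (x6 \leftrightarrow x5)) \leftrightarrow (x5 \leftrightarrow x3)) = \text{True} \leftrightarrow \text{False} = \text{False}
x1 \oplus ((x1 \oplus x5) \leftrightarrow ((x3 \oplus \lnot \lnot (x6 \leftrightarrow x5)) \leftrightarrow (x5 \leftrightarrow x3))) = \text{True} \oplus \text{False} = \text{True}
x3 \land x4 = \text{True} \land \text{False} = \text{False}
(x1 \oplus ((x1 \oplus x5) \leftrightarrow ((x3 \oplus \lnot \lnot (x6 \leftrightarrow x5)) \leftrightarrow (x5 \leftrightarrow x3)))) \oplus (x3 \land x4) = \text{True} \oplus \text{False} = \text{True}
((x1 \oplus ((x1 \oplus x5) \leftrightarrow ((x3 \oplus \lnot \lnot (x6 \leftrightarrow x5)) \leftrightarrow (x5 \leftrightarrow x3)))) \oplus (x3 \land x4)) \to x6 = \text{True} \to \text{True} = \text{True}
(x3 \to x1) \to (((x1 \oplus ((x1 \oplus x5) \leftrightarrow ((x3 \oplus \lnot \lnot (x6 \leftrightarrow x5)) \leftrightarrow (x5 \leftrightarrow x3)))) \oplus (x3 \land x4)) \to x6) = \text{True} \to \text{True} = \text{True}

\text{True}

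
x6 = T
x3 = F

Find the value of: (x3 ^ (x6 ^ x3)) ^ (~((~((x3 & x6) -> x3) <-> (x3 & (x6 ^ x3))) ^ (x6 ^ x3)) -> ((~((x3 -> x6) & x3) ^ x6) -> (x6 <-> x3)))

x6 ^ x3 = T ^ F = T
x3 ^ (x6 ^ x3) = F ^ T = T
x3 & x6 = F & T = F
(x3 & x6) -> x3 = F -> F = T
~((x3 & x6) -> x3) = ~T = F
x6 ^ x3 = T ^ F = T
x3 & (x6 ^ x3) = F & T = F
~((x3 & x6) -> x3) <-> (x3 & (x6 ^ x3)) = F <-> F = T
x6 ^ x3 = T ^ F = T
(~((x3 & x6) -> x3) <-> (x3 & (x6 ^ x3))) ^ (x6 ^ x3) = T ^ T = F
~((~((x3 & x6) -> x3) <-> (x3 & (x6 ^ x3))) ^ (x6 ^ x3)) = ~F = T
x3 -> x6 = F -> T = T
(x3 -> x6) & x3 = T & F = F
~((x3 -> x6) & x3) = ~F = T
~((x3 -> x6) & x3) ^ x6 = T ^ T = F
x6 <-> x3 = T <-> F = F
(~((x3 -> x6) & x3) ^ x6) -> (x6 <-> x3) = F -> F = T
~((~((x3 & x6) -> x3) <-> (x3 & (x6 ^ x3))) ^ (x6 ^ x3)) -> ((~((x3 -> x6) & x3) ^ x6) -> (x6 <-> x3)) = T -> T = T
(x3 ^ (x6 ^ x3)) ^ (~((~((x3 & x6) -> x3) <-> (x3 & (x6 ^ x3))) ^ (x6 ^ x3)) -> ((~((x3 -> x6) & x3) ^ x6) -> (x6 <-> x3))) = T ^ T = F

F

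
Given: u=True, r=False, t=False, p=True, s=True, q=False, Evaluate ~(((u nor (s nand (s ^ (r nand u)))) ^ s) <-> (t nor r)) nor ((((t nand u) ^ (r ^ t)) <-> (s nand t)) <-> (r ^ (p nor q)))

True

r nand u = False nand True = True
s ^ (r nand u) = True ^ True = False
s nand (s ^ (r nand u)) = True nand False = True
u nor (s nand (s ^ (r nand u))) = True nor True = False
(u nor (s nand (s ^ (r nand u)))) ^ s = False ^ True = True
t nor r = False nor False = True
((u nor (s nand (s ^ (r nand u)))) ^ s) <-> (t nor r) = True <-> True = True
~(((u nor (s nand (s ^ (r nand u)))) ^ s) <-> (t nor r)) = ~True = False
t nand u = False nand True = True
r ^ t = False ^ False = False
(t nand u) ^ (r ^ t) = True ^ False = True
s nand t = True nand False = True
((t nand u) ^ (r ^ t)) <-> (s nand t) = True <-> True = True
p nor q = True nor False = False
r ^ (p nor q) = False ^ False = False
(((t nand u) ^ (r ^ t)) <-> (s nand t)) <-> (r ^ (p nor q)) = True <-> False = False
~(((u nor (s nand (s ^ (r nand u)))) ^ s) <-> (t nor r)) nor ((((t nand u) ^ (r ^ t)) <-> (s nand t)) <-> (r ^ (p nor q))) = False nor False = True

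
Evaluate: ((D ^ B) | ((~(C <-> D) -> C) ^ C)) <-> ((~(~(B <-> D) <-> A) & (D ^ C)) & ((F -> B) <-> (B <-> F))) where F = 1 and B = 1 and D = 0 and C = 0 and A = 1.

0

D ^ B = 0 ^ 1 = 1
C <-> D = 0 <-> 0 = 1
~(C <-> D) = ~1 = 0
~(C <-> D) -> C = 0 -> 0 = 1
(~(C <-> D) -> C) ^ C = 1 ^ 0 = 1
(D ^ B) | ((~(C <-> D) -> C) ^ C) = 1 | 1 = 1
B <-> D = 1 <-> 0 = 0
~(B <-> D) = ~0 = 1
~(B <-> D) <-> A = 1 <-> 1 = 1
~(~(B <-> D) <-> A) = ~1 = 0
D ^ C = 0 ^ 0 = 0
~(~(B <-> D) <-> A) & (D ^ C) = 0 & 0 = 0
F -> B = 1 -> 1 = 1
B <-> F = 1 <-> 1 = 1
(F -> B) <-> (B <-> F) = 1 <-> 1 = 1
(~(~(B <-> D) <-> A) & (D ^ C)) & ((F -> B) <-> (B <-> F)) = 0 & 1 = 0
((D ^ B) | ((~(C <-> D) -> C) ^ C)) <-> ((~(~(B <-> D) <-> A) & (D ^ C)) & ((F -> B) <-> (B <-> F))) = 1 <-> 0 = 0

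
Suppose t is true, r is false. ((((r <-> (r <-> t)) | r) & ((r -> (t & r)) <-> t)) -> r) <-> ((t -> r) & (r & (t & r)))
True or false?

T

r <-> t = F <-> T = F
r <-> (r <-> t) = F <-> F = T
(r <-> (r <-> t)) | r = T | F = T
t & r = T & F = F
r -> (t & r) = F -> F = T
(r -> (t & r)) <-> t = T <-> T = T
((r <-> (r <-> t)) | r) & ((r -> (t & r)) <-> t) = T & T = T
(((r <-> (r <-> t)) | r) & ((r -> (t & r)) <-> t)) -> r = T -> F = F
t -> r = T -> F = F
t & r = T & F = F
r & (t & r) = F & F = F
(t -> r) & (r & (t & r)) = F & F = F
((((r <-> (r <-> t)) | r) & ((r -> (t & r)) <-> t)) -> r) <-> ((t -> r) & (r & (t & r))) = F <-> F = T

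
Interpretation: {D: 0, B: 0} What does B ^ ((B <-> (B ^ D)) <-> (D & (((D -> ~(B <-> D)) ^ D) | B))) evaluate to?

0

B ^ D = 0 ^ 0 = 0
B <-> (B ^ D) = 0 <-> 0 = 1
B <-> D = 0 <-> 0 = 1
~(B <-> D) = ~1 = 0
D -> ~(B <-> D) = 0 -> 0 = 1
(D -> ~(B <-> D)) ^ D = 1 ^ 0 = 1
((D -> ~(B <-> D)) ^ D) | B = 1 | 0 = 1
D & (((D -> ~(B <-> D)) ^ D) | B) = 0 & 1 = 0
(B <-> (B ^ D)) <-> (D & (((D -> ~(B <-> D)) ^ D) | B)) = 1 <-> 0 = 0
B ^ ((B <-> (B ^ D)) <-> (D & (((D -> ~(B <-> D)) ^ D) | B))) = 0 ^ 0 = 0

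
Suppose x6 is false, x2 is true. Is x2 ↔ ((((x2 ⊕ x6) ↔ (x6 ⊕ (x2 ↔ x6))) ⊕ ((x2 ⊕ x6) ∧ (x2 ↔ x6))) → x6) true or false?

True

x2 ⊕ x6 = True ⊕ False = True
x2 ↔ x6 = True ↔ False = False
x6 ⊕ (x2 ↔ x6) = False ⊕ False = False
(x2 ⊕ x6) ↔ (x6 ⊕ (x2 ↔ x6)) = True ↔ False = False
x2 ⊕ x6 = True ⊕ False = True
x2 ↔ x6 = True ↔ False = False
(x2 ⊕ x6) ∧ (x2 ↔ x6) = True ∧ False = False
((x2 ⊕ x6) ↔ (x6 ⊕ (x2 ↔ x6))) ⊕ ((x2 ⊕ x6) ∧ (x2 ↔ x6)) = False ⊕ False = False
(((x2 ⊕ x6) ↔ (x6 ⊕ (x2 ↔ x6))) ⊕ ((x2 ⊕ x6) ∧ (x2 ↔ x6))) → x6 = False → False = True
x2 ↔ ((((x2 ⊕ x6) ↔ (x6 ⊕ (x2 ↔ x6))) ⊕ ((x2 ⊕ x6) ∧ (x2 ↔ x6))) → x6) = True ↔ True = True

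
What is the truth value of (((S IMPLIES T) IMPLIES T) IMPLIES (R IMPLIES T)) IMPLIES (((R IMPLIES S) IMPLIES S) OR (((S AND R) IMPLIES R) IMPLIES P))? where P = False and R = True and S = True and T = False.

Substituting P=False, R=True, S=True, T=False:
S IMPLIES T = True IMPLIES False = False
(S IMPLIES T) IMPLIES T = False IMPLIES False = True
R IMPLIES T = True IMPLIES False = False
((S IMPLIES T) IMPLIES T) IMPLIES (R IMPLIES T) = True IMPLIES False = False
R IMPLIES S = True IMPLIES True = True
(R IMPLIES S) IMPLIES S = True IMPLIES True = True
S AND R = True AND True = True
(S AND R) IMPLIES R = True IMPLIES True = True
((S AND R) IMPLIES R) IMPLIES P = True IMPLIES False = False
((R IMPLIES S) IMPLIES S) OR (((S AND R) IMPLIES R) IMPLIES P) = True OR False = True
(((S IMPLIES T) IMPLIES T) IMPLIES (R IMPLIES T)) IMPLIES (((R IMPLIES S) IMPLIES S) OR (((S AND R) IMPLIES R) IMPLIES P)) = False IMPLIES True = True

True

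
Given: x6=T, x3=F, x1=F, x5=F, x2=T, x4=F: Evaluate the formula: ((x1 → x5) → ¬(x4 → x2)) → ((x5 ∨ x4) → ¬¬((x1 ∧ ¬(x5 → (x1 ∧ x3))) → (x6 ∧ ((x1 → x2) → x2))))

x1 → x5 = F → F = T
x4 → x2 = F → T = T
¬(x4 → x2) = ¬T = F
(x1 → x5) → ¬(x4 → x2) = T → F = F
x5 ∨ x4 = F ∨ F = F
x1 ∧ x3 = F ∧ F = F
x5 → (x1 ∧ x3) = F → F = T
¬(x5 → (x1 ∧ x3)) = ¬T = F
x1 ∧ ¬(x5 → (x1 ∧ x3)) = F ∧ F = F
x1 → x2 = F → T = T
(x1 → x2) → x2 = T → T = T
x6 ∧ ((x1 → x2) → x2) = T ∧ T = T
(x1 ∧ ¬(x5 → (x1 ∧ x3))) → (x6 ∧ ((x1 → x2) → x2)) = F → T = T
¬((x1 ∧ ¬(x5 → (x1 ∧ x3))) → (x6 ∧ ((x1 → x2) → x2))) = ¬T = F
¬¬((x1 ∧ ¬(x5 → (x1 ∧ x3))) → (x6 ∧ ((x1 → x2) → x2))) = ¬F = T
(x5 ∨ x4) → ¬¬((x1 ∧ ¬(x5 → (x1 ∧ x3))) → (x6 ∧ ((x1 → x2) → x2))) = F → T = T
((x1 → x5) → ¬(x4 → x2)) → ((x5 ∨ x4) → ¬¬((x1 ∧ ¬(x5 → (x1 ∧ x3))) → (x6 ∧ ((x1 → x2) → x2)))) = F → T = T

T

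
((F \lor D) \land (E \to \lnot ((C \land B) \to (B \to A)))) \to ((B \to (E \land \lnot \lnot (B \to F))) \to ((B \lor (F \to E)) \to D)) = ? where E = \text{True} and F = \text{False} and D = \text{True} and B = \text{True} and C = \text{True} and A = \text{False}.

F \lor D = \text{False} \lor \text{True} = \text{True}
C \land B = \text{True} \land \text{True} = \text{True}
B \to A = \text{True} \to \text{False} = \text{False}
(C \land B) \to (B \to A) = \text{True} \to \text{False} = \text{False}
\lnot ((C \land B) \to (B \to A)) = \lnot \text{False} = \text{True}
E \to \lnot ((C \land B) \to (B \to A)) = \text{True} \to \text{True} = \text{True}
(F \lor D) \land (E \to \lnot ((C \land B) \to (B \to A))) = \text{True} \land \text{True} = \text{True}
B \to F = \text{True} \to \text{False} = \text{False}
\lnot (B \to F) = \lnot \text{False} = \text{True}
\lnot \lnot (B \to F) = \lnot \text{True} = \text{False}
E \land \lnot \lnot (B \to F) = \text{True} \land \text{False} = \text{False}
B \to (E \land \lnot \lnot (B \to F)) = \text{True} \to \text{False} = \text{False}
F \to E = \text{False} \to \text{True} = \text{True}
B \lor (F \to E) = \text{True} \lor \text{True} = \text{True}
(B \lor (F \to E)) \to D = \text{True} \to \text{True} = \text{True}
(B \to (E \land \lnot \lnot (B \to F))) \to ((B \lor (F \to E)) \to D) = \text{False} \to \text{True} = \text{True}
((F \lor D) \land (E \to \lnot ((C \land B) \to (B \to A)))) \to ((B \to (E \land \lnot \lnot (B \to F))) \to ((B \lor (F \to E)) \to D)) = \text{True} \to \text{True} = \text{True}

\text{True}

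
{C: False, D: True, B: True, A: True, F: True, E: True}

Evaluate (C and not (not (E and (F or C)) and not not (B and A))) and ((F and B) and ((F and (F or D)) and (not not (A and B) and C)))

F or C = True or False = True
E and (F or C) = True and True = True
not (E and (F or C)) = not True = False
B and A = True and True = True
not (B and A) = not True = False
not not (B and A) = not False = True
not (E and (F or C)) and not not (B and A) = False and True = False
not (not (E and (F or C)) and not not (B and A)) = not False = True
C and not (not (E and (F or C)) and not not (B and A)) = False and True = False
F and B = True and True = True
F or D = True or True = True
F and (F or D) = True and True = True
A and B = True and True = True
not (A and B) = not True = False
not not (A and B) = not False = True
not not (A and B) and C = True and False = False
(F and (F or D)) and (not not (A and B) and C) = True and False = False
(F and B) and ((F and (F or D)) and (not not (A and B) and C)) = True and False = False
(C and not (not (E and (F or C)) and not not (B and A))) and ((F and B) and ((F and (F or D)) and (not not (A and B) and C))) = False and False = False

False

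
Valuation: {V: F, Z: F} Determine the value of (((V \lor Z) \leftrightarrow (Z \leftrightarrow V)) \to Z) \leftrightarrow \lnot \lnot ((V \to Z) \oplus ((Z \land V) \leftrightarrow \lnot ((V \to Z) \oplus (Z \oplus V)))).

Substituting V=F, Z=F:
V \lor Z = F \lor F = F
Z \leftrightarrow V = F \leftrightarrow F = T
(V \lor Z) \leftrightarrow (Z \leftrightarrow V) = F \leftrightarrow T = F
((V \lor Z) \leftrightarrow (Z \leftrightarrow V)) \to Z = F \to F = T
V \to Z = F \to F = T
Z \land V = F \land F = F
V \to Z = F \to F = T
Z \oplus V = F \oplus F = F
(V \to Z) \oplus (Z \oplus V) = T \oplus F = T
\lnot ((V \to Z) \oplus (Z \oplus V)) = \lnot T = F
(Z \land V) \leftrightarrow \lnot ((V \to Z) \oplus (Z \oplus V)) = F \leftrightarrow F = T
(V \to Z) \oplus ((Z \land V) \leftrightarrow \lnot ((V \to Z) \oplus (Z \oplus V))) = T \oplus T = F
\lnot ((V \to Z) \oplus ((Z \land V) \leftrightarrow \lnot ((V \to Z) \oplus (Z \oplus V)))) = \lnot F = T
\lnot \lnot ((V \to Z) \oplus ((Z \land V) \leftrightarrow \lnot ((V \to Z) \oplus (Z \oplus V)))) = \lnot T = F
(((V \lor Z) \leftrightarrow (Z \leftrightarrow V)) \to Z) \leftrightarrow \lnot \lnot ((V \to Z) \oplus ((Z \land V) \leftrightarrow \lnot ((V \to Z) \oplus (Z \oplus V)))) = T \leftrightarrow F = F

F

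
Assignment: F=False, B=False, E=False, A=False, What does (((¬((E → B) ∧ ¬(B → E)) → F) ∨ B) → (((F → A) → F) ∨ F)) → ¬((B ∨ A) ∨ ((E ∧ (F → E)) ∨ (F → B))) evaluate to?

E → B = False → False = True
B → E = False → False = True
¬(B → E) = ¬True = False
(E → B) ∧ ¬(B → E) = True ∧ False = False
¬((E → B) ∧ ¬(B → E)) = ¬False = True
¬((E → B) ∧ ¬(B → E)) → F = True → False = False
(¬((E → B) ∧ ¬(B → E)) → F) ∨ B = False ∨ False = False
F → A = False → False = True
(F → A) → F = True → False = False
((F → A) → F) ∨ F = False ∨ False = False
((¬((E → B) ∧ ¬(B → E)) → F) ∨ B) → (((F → A) → F) ∨ F) = False → False = True
B ∨ A = False ∨ False = False
F → E = False → False = True
E ∧ (F → E) = False ∧ True = False
F → B = False → False = True
(E ∧ (F → E)) ∨ (F → B) = False ∨ True = True
(B ∨ A) ∨ ((E ∧ (F → E)) ∨ (F → B)) = False ∨ True = True
¬((B ∨ A) ∨ ((E ∧ (F → E)) ∨ (F → B))) = ¬True = False
(((¬((E → B) ∧ ¬(B → E)) → F) ∨ B) → (((F → A) → F) ∨ F)) → ¬((B ∨ A) ∨ ((E ∧ (F → E)) ∨ (F → B))) = True → False = False

False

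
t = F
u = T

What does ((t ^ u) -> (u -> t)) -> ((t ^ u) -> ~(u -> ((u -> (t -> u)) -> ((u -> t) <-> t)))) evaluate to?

T

Substituting t=F, u=T:
t ^ u = F ^ T = T
u -> t = T -> F = F
(t ^ u) -> (u -> t) = T -> F = F
t ^ u = F ^ T = T
t -> u = F -> T = T
u -> (t -> u) = T -> T = T
u -> t = T -> F = F
(u -> t) <-> t = F <-> F = T
(u -> (t -> u)) -> ((u -> t) <-> t) = T -> T = T
u -> ((u -> (t -> u)) -> ((u -> t) <-> t)) = T -> T = T
~(u -> ((u -> (t -> u)) -> ((u -> t) <-> t))) = ~T = F
(t ^ u) -> ~(u -> ((u -> (t -> u)) -> ((u -> t) <-> t))) = T -> F = F
((t ^ u) -> (u -> t)) -> ((t ^ u) -> ~(u -> ((u -> (t -> u)) -> ((u -> t) <-> t)))) = F -> F = T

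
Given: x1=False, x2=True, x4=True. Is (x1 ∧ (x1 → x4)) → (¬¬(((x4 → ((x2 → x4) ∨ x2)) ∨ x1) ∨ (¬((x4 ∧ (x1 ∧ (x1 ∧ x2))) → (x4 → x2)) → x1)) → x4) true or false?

Substituting x1=False, x2=True, x4=True:
x1 → x4 = False → True = True
x1 ∧ (x1 → x4) = False ∧ True = False
x2 → x4 = True → True = True
(x2 → x4) ∨ x2 = True ∨ True = True
x4 → ((x2 → x4) ∨ x2) = True → True = True
(x4 → ((x2 → x4) ∨ x2)) ∨ x1 = True ∨ False = True
x1 ∧ x2 = False ∧ True = False
x1 ∧ (x1 ∧ x2) = False ∧ False = False
x4 ∧ (x1 ∧ (x1 ∧ x2)) = True ∧ False = False
x4 → x2 = True → True = True
(x4 ∧ (x1 ∧ (x1 ∧ x2))) → (x4 → x2) = False → True = True
¬((x4 ∧ (x1 ∧ (x1 ∧ x2))) → (x4 → x2)) = ¬True = False
¬((x4 ∧ (x1 ∧ (x1 ∧ x2))) → (x4 → x2)) → x1 = False → False = True
((x4 → ((x2 → x4) ∨ x2)) ∨ x1) ∨ (¬((x4 ∧ (x1 ∧ (x1 ∧ x2))) → (x4 → x2)) → x1) = True ∨ True = True
¬(((x4 → ((x2 → x4) ∨ x2)) ∨ x1) ∨ (¬((x4 ∧ (x1 ∧ (x1 ∧ x2))) → (x4 → x2)) → x1)) = ¬True = False
¬¬(((x4 → ((x2 → x4) ∨ x2)) ∨ x1) ∨ (¬((x4 ∧ (x1 ∧ (x1 ∧ x2))) → (x4 → x2)) → x1)) = ¬False = True
¬¬(((x4 → ((x2 → x4) ∨ x2)) ∨ x1) ∨ (¬((x4 ∧ (x1 ∧ (x1 ∧ x2))) → (x4 → x2)) → x1)) → x4 = True → True = True
(x1 ∧ (x1 → x4)) → (¬¬(((x4 → ((x2 → x4) ∨ x2)) ∨ x1) ∨ (¬((x4 ∧ (x1 ∧ (x1 ∧ x2))) → (x4 → x2)) → x1)) → x4) = False → True = True

True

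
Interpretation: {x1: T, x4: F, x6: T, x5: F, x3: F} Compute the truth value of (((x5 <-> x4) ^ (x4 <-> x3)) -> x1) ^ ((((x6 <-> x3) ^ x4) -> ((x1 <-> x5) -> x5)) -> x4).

T

x5 <-> x4 = F <-> F = T
x4 <-> x3 = F <-> F = T
(x5 <-> x4) ^ (x4 <-> x3) = T ^ T = F
((x5 <-> x4) ^ (x4 <-> x3)) -> x1 = F -> T = T
x6 <-> x3 = T <-> F = F
(x6 <-> x3) ^ x4 = F ^ F = F
x1 <-> x5 = T <-> F = F
(x1 <-> x5) -> x5 = F -> F = T
((x6 <-> x3) ^ x4) -> ((x1 <-> x5) -> x5) = F -> T = T
(((x6 <-> x3) ^ x4) -> ((x1 <-> x5) -> x5)) -> x4 = T -> F = F
(((x5 <-> x4) ^ (x4 <-> x3)) -> x1) ^ ((((x6 <-> x3) ^ x4) -> ((x1 <-> x5) -> x5)) -> x4) = T ^ F = T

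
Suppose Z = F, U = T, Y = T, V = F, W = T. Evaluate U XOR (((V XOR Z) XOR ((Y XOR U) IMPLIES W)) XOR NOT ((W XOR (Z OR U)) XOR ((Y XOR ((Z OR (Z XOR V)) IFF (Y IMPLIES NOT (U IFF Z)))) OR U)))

F

Substituting Z=F, U=T, Y=T, V=F, W=T:
V XOR Z = F XOR F = F
Y XOR U = T XOR T = F
(Y XOR U) IMPLIES W = F IMPLIES T = T
(V XOR Z) XOR ((Y XOR U) IMPLIES W) = F XOR T = T
Z OR U = F OR T = T
W XOR (Z OR U) = T XOR T = F
Z XOR V = F XOR F = F
Z OR (Z XOR V) = F OR F = F
U IFF Z = T IFF F = F
NOT (U IFF Z) = NOT F = T
Y IMPLIES NOT (U IFF Z) = T IMPLIES T = T
(Z OR (Z XOR V)) IFF (Y IMPLIES NOT (U IFF Z)) = F IFF T = F
Y XOR ((Z OR (Z XOR V)) IFF (Y IMPLIES NOT (U IFF Z))) = T XOR F = T
(Y XOR ((Z OR (Z XOR V)) IFF (Y IMPLIES NOT (U IFF Z)))) OR U = T OR T = T
(W XOR (Z OR U)) XOR ((Y XOR ((Z OR (Z XOR V)) IFF (Y IMPLIES NOT (U IFF Z)))) OR U) = F XOR T = T
NOT ((W XOR (Z OR U)) XOR ((Y XOR ((Z OR (Z XOR V)) IFF (Y IMPLIES NOT (U IFF Z)))) OR U)) = NOT T = F
((V XOR Z) XOR ((Y XOR U) IMPLIES W)) XOR NOT ((W XOR (Z OR U)) XOR ((Y XOR ((Z OR (Z XOR V)) IFF (Y IMPLIES NOT (U IFF Z)))) OR U)) = T XOR F = T
U XOR (((V XOR Z) XOR ((Y XOR U) IMPLIES W)) XOR NOT ((W XOR (Z OR U)) XOR ((Y XOR ((Z OR (Z XOR V)) IFF (Y IMPLIES NOT (U IFF Z)))) OR U))) = T XOR T = F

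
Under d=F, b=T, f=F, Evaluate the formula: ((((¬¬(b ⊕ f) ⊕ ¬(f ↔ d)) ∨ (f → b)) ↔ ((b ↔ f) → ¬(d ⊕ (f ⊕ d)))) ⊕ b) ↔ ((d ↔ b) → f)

F

b ⊕ f = T ⊕ F = T
¬(b ⊕ f) = ¬T = F
¬¬(b ⊕ f) = ¬F = T
f ↔ d = F ↔ F = T
¬(f ↔ d) = ¬T = F
¬¬(b ⊕ f) ⊕ ¬(f ↔ d) = T ⊕ F = T
f → b = F → T = T
(¬¬(b ⊕ f) ⊕ ¬(f ↔ d)) ∨ (f → b) = T ∨ T = T
b ↔ f = T ↔ F = F
f ⊕ d = F ⊕ F = F
d ⊕ (f ⊕ d) = F ⊕ F = F
¬(d ⊕ (f ⊕ d)) = ¬F = T
(b ↔ f) → ¬(d ⊕ (f ⊕ d)) = F → T = T
((¬¬(b ⊕ f) ⊕ ¬(f ↔ d)) ∨ (f → b)) ↔ ((b ↔ f) → ¬(d ⊕ (f ⊕ d))) = T ↔ T = T
(((¬¬(b ⊕ f) ⊕ ¬(f ↔ d)) ∨ (f → b)) ↔ ((b ↔ f) → ¬(d ⊕ (f ⊕ d)))) ⊕ b = T ⊕ T = F
d ↔ b = F ↔ T = F
(d ↔ b) → f = F → F = T
((((¬¬(b ⊕ f) ⊕ ¬(f ↔ d)) ∨ (f → b)) ↔ ((b ↔ f) → ¬(d ⊕ (f ⊕ d)))) ⊕ b) ↔ ((d ↔ b) → f) = F ↔ T = F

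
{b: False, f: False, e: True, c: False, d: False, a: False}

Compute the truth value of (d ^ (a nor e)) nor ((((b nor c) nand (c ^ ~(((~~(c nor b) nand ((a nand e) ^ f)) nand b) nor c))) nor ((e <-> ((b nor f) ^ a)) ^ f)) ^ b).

True

a nor e = False nor True = False
d ^ (a nor e) = False ^ False = False
b nor c = False nor False = True
c nor b = False nor False = True
~(c nor b) = ~True = False
~~(c nor b) = ~False = True
a nand e = False nand True = True
(a nand e) ^ f = True ^ False = True
~~(c nor b) nand ((a nand e) ^ f) = True nand True = False
(~~(c nor b) nand ((a nand e) ^ f)) nand b = False nand False = True
((~~(c nor b) nand ((a nand e) ^ f)) nand b) nor c = True nor False = False
~(((~~(c nor b) nand ((a nand e) ^ f)) nand b) nor c) = ~False = True
c ^ ~(((~~(c nor b) nand ((a nand e) ^ f)) nand b) nor c) = False ^ True = True
(b nor c) nand (c ^ ~(((~~(c nor b) nand ((a nand e) ^ f)) nand b) nor c)) = True nand True = False
b nor f = False nor False = True
(b nor f) ^ a = True ^ False = True
e <-> ((b nor f) ^ a) = True <-> True = True
(e <-> ((b nor f) ^ a)) ^ f = True ^ False = True
((b nor c) nand (c ^ ~(((~~(c nor b) nand ((a nand e) ^ f)) nand b) nor c))) nor ((e <-> ((b nor f) ^ a)) ^ f) = False nor True = False
(((b nor c) nand (c ^ ~(((~~(c nor b) nand ((a nand e) ^ f)) nand b) nor c))) nor ((e <-> ((b nor f) ^ a)) ^ f)) ^ b = False ^ False = False
(d ^ (a nor e)) nor ((((b nor c) nand (c ^ ~(((~~(c nor b) nand ((a nand e) ^ f)) nand b) nor c))) nor ((e <-> ((b nor f) ^ a)) ^ f)) ^ b) = False nor False = True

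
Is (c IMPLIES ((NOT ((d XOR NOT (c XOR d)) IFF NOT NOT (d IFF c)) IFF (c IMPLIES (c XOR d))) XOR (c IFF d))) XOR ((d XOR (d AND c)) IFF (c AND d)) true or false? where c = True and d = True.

c XOR d = True XOR True = False
NOT (c XOR d) = NOT False = True
d XOR NOT (c XOR d) = True XOR True = False
d IFF c = True IFF True = True
NOT (d IFF c) = NOT True = False
NOT NOT (d IFF c) = NOT False = True
(d XOR NOT (c XOR d)) IFF NOT NOT (d IFF c) = False IFF True = False
NOT ((d XOR NOT (c XOR d)) IFF NOT NOT (d IFF c)) = NOT False = True
c XOR d = True XOR True = False
c IMPLIES (c XOR d) = True IMPLIES False = False
NOT ((d XOR NOT (c XOR d)) IFF NOT NOT (d IFF c)) IFF (c IMPLIES (c XOR d)) = True IFF False = False
c IFF d = True IFF True = True
(NOT ((d XOR NOT (c XOR d)) IFF NOT NOT (d IFF c)) IFF (c IMPLIES (c XOR d))) XOR (c IFF d) = False XOR True = True
c IMPLIES ((NOT ((d XOR NOT (c XOR d)) IFF NOT NOT (d IFF c)) IFF (c IMPLIES (c XOR d))) XOR (c IFF d)) = True IMPLIES True = True
d AND c = True AND True = True
d XOR (d AND c) = True XOR True = False
c AND d = True AND True = True
(d XOR (d AND c)) IFF (c AND d) = False IFF True = False
(c IMPLIES ((NOT ((d XOR NOT (c XOR d)) IFF NOT NOT (d IFF c)) IFF (c IMPLIES (c XOR d))) XOR (c IFF d))) XOR ((d XOR (d AND c)) IFF (c AND d)) = True XOR False = True

True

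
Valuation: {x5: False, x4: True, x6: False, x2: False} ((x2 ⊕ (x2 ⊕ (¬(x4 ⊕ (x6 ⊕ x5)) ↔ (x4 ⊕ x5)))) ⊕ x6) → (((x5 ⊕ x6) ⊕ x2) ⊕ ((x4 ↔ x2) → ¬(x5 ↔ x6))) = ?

True

x6 ⊕ x5 = False ⊕ False = False
x4 ⊕ (x6 ⊕ x5) = True ⊕ False = True
¬(x4 ⊕ (x6 ⊕ x5)) = ¬True = False
x4 ⊕ x5 = True ⊕ False = True
¬(x4 ⊕ (x6 ⊕ x5)) ↔ (x4 ⊕ x5) = False ↔ True = False
x2 ⊕ (¬(x4 ⊕ (x6 ⊕ x5)) ↔ (x4 ⊕ x5)) = False ⊕ False = False
x2 ⊕ (x2 ⊕ (¬(x4 ⊕ (x6 ⊕ x5)) ↔ (x4 ⊕ x5))) = False ⊕ False = False
(x2 ⊕ (x2 ⊕ (¬(x4 ⊕ (x6 ⊕ x5)) ↔ (x4 ⊕ x5)))) ⊕ x6 = False ⊕ False = False
x5 ⊕ x6 = False ⊕ False = False
(x5 ⊕ x6) ⊕ x2 = False ⊕ False = False
x4 ↔ x2 = True ↔ False = False
x5 ↔ x6 = False ↔ False = True
¬(x5 ↔ x6) = ¬True = False
(x4 ↔ x2) → ¬(x5 ↔ x6) = False → False = True
((x5 ⊕ x6) ⊕ x2) ⊕ ((x4 ↔ x2) → ¬(x5 ↔ x6)) = False ⊕ True = True
((x2 ⊕ (x2 ⊕ (¬(x4 ⊕ (x6 ⊕ x5)) ↔ (x4 ⊕ x5)))) ⊕ x6) → (((x5 ⊕ x6) ⊕ x2) ⊕ ((x4 ↔ x2) → ¬(x5 ↔ x6))) = False → True = True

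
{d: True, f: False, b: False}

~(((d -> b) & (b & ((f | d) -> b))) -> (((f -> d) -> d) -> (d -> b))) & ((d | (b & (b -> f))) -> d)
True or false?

False

d -> b = True -> False = False
f | d = False | True = True
(f | d) -> b = True -> False = False
b & ((f | d) -> b) = False & False = False
(d -> b) & (b & ((f | d) -> b)) = False & False = False
f -> d = False -> True = True
(f -> d) -> d = True -> True = True
d -> b = True -> False = False
((f -> d) -> d) -> (d -> b) = True -> False = False
((d -> b) & (b & ((f | d) -> b))) -> (((f -> d) -> d) -> (d -> b)) = False -> False = True
~(((d -> b) & (b & ((f | d) -> b))) -> (((f -> d) -> d) -> (d -> b))) = ~True = False
b -> f = False -> False = True
b & (b -> f) = False & True = False
d | (b & (b -> f)) = True | False = True
(d | (b & (b -> f))) -> d = True -> True = True
~(((d -> b) & (b & ((f | d) -> b))) -> (((f -> d) -> d) -> (d -> b))) & ((d | (b & (b -> f))) -> d) = False & True = False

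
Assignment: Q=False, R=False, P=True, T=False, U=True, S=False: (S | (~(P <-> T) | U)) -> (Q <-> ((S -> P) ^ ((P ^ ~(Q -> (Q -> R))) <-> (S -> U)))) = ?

P <-> T = True <-> False = False
~(P <-> T) = ~False = True
~(P <-> T) | U = True | True = True
S | (~(P <-> T) | U) = False | True = True
S -> P = False -> True = True
Q -> R = False -> False = True
Q -> (Q -> R) = False -> True = True
~(Q -> (Q -> R)) = ~True = False
P ^ ~(Q -> (Q -> R)) = True ^ False = True
S -> U = False -> True = True
(P ^ ~(Q -> (Q -> R))) <-> (S -> U) = True <-> True = True
(S -> P) ^ ((P ^ ~(Q -> (Q -> R))) <-> (S -> U)) = True ^ True = False
Q <-> ((S -> P) ^ ((P ^ ~(Q -> (Q -> R))) <-> (S -> U))) = False <-> False = True
(S | (~(P <-> T) | U)) -> (Q <-> ((S -> P) ^ ((P ^ ~(Q -> (Q -> R))) <-> (S -> U)))) = True -> True = True

True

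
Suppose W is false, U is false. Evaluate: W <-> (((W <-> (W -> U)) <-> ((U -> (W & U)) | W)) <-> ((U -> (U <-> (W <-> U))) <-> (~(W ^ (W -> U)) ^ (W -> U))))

True

W -> U = False -> False = True
W <-> (W -> U) = False <-> True = False
W & U = False & False = False
U -> (W & U) = False -> False = True
(U -> (W & U)) | W = True | False = True
(W <-> (W -> U)) <-> ((U -> (W & U)) | W) = False <-> True = False
W <-> U = False <-> False = True
U <-> (W <-> U) = False <-> True = False
U -> (U <-> (W <-> U)) = False -> False = True
W -> U = False -> False = True
W ^ (W -> U) = False ^ True = True
~(W ^ (W -> U)) = ~True = False
W -> U = False -> False = True
~(W ^ (W -> U)) ^ (W -> U) = False ^ True = True
(U -> (U <-> (W <-> U))) <-> (~(W ^ (W -> U)) ^ (W -> U)) = True <-> True = True
((W <-> (W -> U)) <-> ((U -> (W & U)) | W)) <-> ((U -> (U <-> (W <-> U))) <-> (~(W ^ (W -> U)) ^ (W -> U))) = False <-> True = False
W <-> (((W <-> (W -> U)) <-> ((U -> (W & U)) | W)) <-> ((U -> (U <-> (W <-> U))) <-> (~(W ^ (W -> U)) ^ (W -> U)))) = False <-> False = True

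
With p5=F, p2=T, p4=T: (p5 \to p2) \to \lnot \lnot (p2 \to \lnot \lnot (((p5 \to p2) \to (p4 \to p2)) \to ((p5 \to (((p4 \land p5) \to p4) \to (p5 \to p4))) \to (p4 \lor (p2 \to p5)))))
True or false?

Substituting p5=F, p2=T, p4=T:
p5 \to p2 = F \to T = T
p5 \to p2 = F \to T = T
p4 \to p2 = T \to T = T
(p5 \to p2) \to (p4 \to p2) = T \to T = T
p4 \land p5 = T \land F = F
(p4 \land p5) \to p4 = F \to T = T
p5 \to p4 = F \to T = T
((p4 \land p5) \to p4) \to (p5 \to p4) = T \to T = T
p5 \to (((p4 \land p5) \to p4) \to (p5 \to p4)) = F \to T = T
p2 \to p5 = T \to F = F
p4 \lor (p2 \to p5) = T \lor F = T
(p5 \to (((p4 \land p5) \to p4) \to (p5 \to p4))) \to (p4 \lor (p2 \to p5)) = T \to T = T
((p5 \to p2) \to (p4 \to p2)) \to ((p5 \to (((p4 \land p5) \to p4) \to (p5 \to p4))) \to (p4 \lor (p2 \to p5))) = T \to T = T
\lnot (((p5 \to p2) \to (p4 \to p2)) \to ((p5 \to (((p4 \land p5) \to p4) \to (p5 \to p4))) \to (p4 \lor (p2 \to p5)))) = \lnot T = F
\lnot \lnot (((p5 \to p2) \to (p4 \to p2)) \to ((p5 \to (((p4 \land p5) \to p4) \to (p5 \to p4))) \to (p4 \lor (p2 \to p5)))) = \lnot F = T
p2 \to \lnot \lnot (((p5 \to p2) \to (p4 \to p2)) \to ((p5 \to (((p4 \land p5) \to p4) \to (p5 \to p4))) \to (p4 \lor (p2 \to p5)))) = T \to T = T
\lnot (p2 \to \lnot \lnot (((p5 \to p2) \to (p4 \to p2)) \to ((p5 \to (((p4 \land p5) \to p4) \to (p5 \to p4))) \to (p4 \lor (p2 \to p5))))) = \lnot T = F
\lnot \lnot (p2 \to \lnot \lnot (((p5 \to p2) \to (p4 \to p2)) \to ((p5 \to (((p4 \land p5) \to p4) \to (p5 \to p4))) \to (p4 \lor (p2 \to p5))))) = \lnot F = T
(p5 \to p2) \to \lnot \lnot (p2 \to \lnot \lnot (((p5 \to p2) \to (p4 \to p2)) \to ((p5 \to (((p4 \land p5) \to p4) \to (p5 \to p4))) \to (p4 \lor (p2 \to p5))))) = T \to T = T

T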